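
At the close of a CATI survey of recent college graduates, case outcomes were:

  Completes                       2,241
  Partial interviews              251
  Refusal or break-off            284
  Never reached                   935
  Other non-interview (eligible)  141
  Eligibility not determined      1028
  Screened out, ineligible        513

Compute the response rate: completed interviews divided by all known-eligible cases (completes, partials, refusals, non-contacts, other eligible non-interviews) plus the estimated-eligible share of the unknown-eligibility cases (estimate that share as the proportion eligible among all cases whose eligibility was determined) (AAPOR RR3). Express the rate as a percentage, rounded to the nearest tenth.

Top: 2241
Determined eligible: 2241 + 251 + 284 + 935 + 141 = 3852
e = 3852 / (3852 + 513) = 3852 / 4365 = 0.8825
Eligible share of unknowns: 0.8825 × 1028 = 907.21
Denominator: 3852 + 907.21 = 4759.21
RR3 = 2241 / 4759.21 = 0.4709

47.1%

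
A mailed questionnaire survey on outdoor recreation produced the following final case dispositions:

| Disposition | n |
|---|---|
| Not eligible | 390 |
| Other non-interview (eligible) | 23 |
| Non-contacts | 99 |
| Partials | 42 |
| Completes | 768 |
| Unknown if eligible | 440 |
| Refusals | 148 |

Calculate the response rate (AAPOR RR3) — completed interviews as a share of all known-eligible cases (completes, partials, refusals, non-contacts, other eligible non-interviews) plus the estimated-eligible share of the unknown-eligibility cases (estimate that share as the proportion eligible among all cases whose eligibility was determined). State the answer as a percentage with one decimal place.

Num → 768
Known eligible → 768 + 42 + 148 + 99 + 23 = 1080
e = 1080 / (1080 + 390) = 1080 / 1470 = 0.7347
Eligible share of unknowns → 0.7347 × 440 = 323.27
Denominator → 1080 + 323.27 = 1403.27
RR3 = 768 / 1403.27 = 0.5473

54.7%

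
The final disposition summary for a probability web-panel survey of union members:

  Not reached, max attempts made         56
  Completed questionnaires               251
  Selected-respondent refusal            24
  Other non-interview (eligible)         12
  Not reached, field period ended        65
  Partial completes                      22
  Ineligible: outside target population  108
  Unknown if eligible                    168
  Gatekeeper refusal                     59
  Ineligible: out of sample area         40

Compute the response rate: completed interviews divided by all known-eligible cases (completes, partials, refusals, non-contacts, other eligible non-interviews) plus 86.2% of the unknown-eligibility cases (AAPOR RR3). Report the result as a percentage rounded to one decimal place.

39.6%

Declined to participate = 59 + 24 = 83
No contact after all attempts = 65 + 56 = 121
Screened out, ineligible = 108 + 40 = 148
Num = 251
Known eligible = 251 + 22 + 83 + 121 + 12 = 489
Estimated eligible among unknowns = 0.8620 × 168 = 144.82
Base = 489 + 144.82 = 633.82
RR3 = 251 / 633.82 = 0.3960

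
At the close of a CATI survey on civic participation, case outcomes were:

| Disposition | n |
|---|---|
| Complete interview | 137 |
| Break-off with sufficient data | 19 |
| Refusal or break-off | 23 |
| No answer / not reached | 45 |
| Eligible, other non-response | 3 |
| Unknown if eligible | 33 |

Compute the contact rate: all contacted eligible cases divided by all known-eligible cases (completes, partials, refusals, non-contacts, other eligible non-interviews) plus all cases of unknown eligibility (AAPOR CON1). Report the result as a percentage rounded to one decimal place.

70.0%

Top → 137 + 19 + 23 + 3 = 182
Denominator → 137 + 19 + 23 + 45 + 3 + 33 = 260
CON1 = 182 / 260 = 0.7000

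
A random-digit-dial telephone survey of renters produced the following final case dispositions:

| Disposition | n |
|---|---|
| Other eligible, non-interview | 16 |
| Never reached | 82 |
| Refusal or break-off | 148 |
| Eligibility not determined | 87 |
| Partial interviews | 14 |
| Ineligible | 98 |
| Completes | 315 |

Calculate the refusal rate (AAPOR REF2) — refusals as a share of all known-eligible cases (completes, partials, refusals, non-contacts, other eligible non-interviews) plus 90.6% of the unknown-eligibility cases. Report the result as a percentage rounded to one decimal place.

22.6%

Num → 148
Determined eligible → 315 + 14 + 148 + 82 + 16 = 575
Estimated eligible among unknowns → 0.9060 × 87 = 78.82
Denom → 575 + 78.82 = 653.82
REF2 = 148 / 653.82 = 0.2264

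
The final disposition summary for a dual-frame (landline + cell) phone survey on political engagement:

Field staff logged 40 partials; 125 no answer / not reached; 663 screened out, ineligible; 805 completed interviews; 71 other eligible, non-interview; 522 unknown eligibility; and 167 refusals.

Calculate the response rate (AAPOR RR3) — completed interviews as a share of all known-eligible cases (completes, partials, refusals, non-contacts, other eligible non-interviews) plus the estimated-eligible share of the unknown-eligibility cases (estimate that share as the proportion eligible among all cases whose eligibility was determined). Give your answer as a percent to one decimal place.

52.1%

Top → 805
Eligible (known) → 805 + 40 + 167 + 125 + 71 = 1208
e = 1208 / (1208 + 663) = 1208 / 1871 = 0.6456
Eligible share of unknowns → 0.6456 × 522 = 337.00
Denom → 1208 + 337.00 = 1545.00
RR3 = 805 / 1545.00 = 0.5210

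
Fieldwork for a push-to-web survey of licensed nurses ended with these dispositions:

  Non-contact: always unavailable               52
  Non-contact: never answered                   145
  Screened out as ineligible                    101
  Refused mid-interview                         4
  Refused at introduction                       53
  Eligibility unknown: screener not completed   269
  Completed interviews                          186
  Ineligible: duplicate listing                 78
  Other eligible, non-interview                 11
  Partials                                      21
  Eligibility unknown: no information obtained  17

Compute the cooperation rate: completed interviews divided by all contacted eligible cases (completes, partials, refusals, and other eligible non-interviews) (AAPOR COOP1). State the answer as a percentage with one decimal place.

Declined to participate = 53 + 4 = 57
Never reached = 145 + 52 = 197
Undetermined eligibility = 269 + 17 = 286
Ineligible = 101 + 78 = 179
Num: 186
Base: 186 + 21 + 57 + 11 = 275
COOP1 = 186 / 275 = 0.6764

67.6%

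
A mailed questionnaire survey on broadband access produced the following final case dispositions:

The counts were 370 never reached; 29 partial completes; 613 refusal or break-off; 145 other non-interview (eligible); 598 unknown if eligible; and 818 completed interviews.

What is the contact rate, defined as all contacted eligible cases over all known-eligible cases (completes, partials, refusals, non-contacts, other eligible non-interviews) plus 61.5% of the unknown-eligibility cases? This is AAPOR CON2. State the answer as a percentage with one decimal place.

68.5%

Numerator → 818 + 29 + 613 + 145 = 1605
Eligible (known) → 818 + 29 + 613 + 370 + 145 = 1975
e × U → 0.6150 × 598 = 367.77
Denom → 1975 + 367.77 = 2342.77
CON2 = 1605 / 2342.77 = 0.6851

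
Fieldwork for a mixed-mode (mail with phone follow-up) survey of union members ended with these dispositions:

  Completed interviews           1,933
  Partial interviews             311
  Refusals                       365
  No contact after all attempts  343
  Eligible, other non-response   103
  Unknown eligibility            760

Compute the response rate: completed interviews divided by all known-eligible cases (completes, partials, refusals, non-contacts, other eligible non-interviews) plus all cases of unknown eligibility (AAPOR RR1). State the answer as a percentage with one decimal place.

Num: 1933
Base: 1933 + 311 + 365 + 343 + 103 + 760 = 3815
RR1 = 1933 / 3815 = 0.5067

50.7%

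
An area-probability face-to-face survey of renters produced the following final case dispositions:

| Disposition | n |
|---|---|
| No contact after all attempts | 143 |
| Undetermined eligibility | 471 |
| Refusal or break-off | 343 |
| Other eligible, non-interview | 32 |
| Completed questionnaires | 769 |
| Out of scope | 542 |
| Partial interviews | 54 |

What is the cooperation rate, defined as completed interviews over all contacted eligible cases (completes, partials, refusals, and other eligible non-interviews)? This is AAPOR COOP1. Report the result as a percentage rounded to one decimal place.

64.2%

Numerator → 769
Denominator → 769 + 54 + 343 + 32 = 1198
COOP1 = 769 / 1198 = 0.6419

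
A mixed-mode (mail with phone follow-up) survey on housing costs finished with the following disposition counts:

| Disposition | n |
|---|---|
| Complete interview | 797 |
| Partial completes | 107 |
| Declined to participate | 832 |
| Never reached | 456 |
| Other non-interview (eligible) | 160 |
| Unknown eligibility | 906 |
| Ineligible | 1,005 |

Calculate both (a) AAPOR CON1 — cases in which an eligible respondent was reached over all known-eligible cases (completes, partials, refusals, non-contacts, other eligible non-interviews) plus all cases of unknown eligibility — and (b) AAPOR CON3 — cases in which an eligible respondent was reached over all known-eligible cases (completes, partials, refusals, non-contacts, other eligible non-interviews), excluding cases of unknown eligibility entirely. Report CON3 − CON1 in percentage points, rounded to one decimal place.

Numerator = 797 + 107 + 832 + 160 = 1896
Denominator = 797 + 107 + 832 + 456 + 160 + 906 = 3258
CON1 = 1896 / 3258 = 0.5820
Denominator = 797 + 107 + 832 + 456 + 160 = 2352
CON3 = 1896 / 2352 = 0.8061
Difference = 80.61 − 58.20 = 22.41 percentage points

22.4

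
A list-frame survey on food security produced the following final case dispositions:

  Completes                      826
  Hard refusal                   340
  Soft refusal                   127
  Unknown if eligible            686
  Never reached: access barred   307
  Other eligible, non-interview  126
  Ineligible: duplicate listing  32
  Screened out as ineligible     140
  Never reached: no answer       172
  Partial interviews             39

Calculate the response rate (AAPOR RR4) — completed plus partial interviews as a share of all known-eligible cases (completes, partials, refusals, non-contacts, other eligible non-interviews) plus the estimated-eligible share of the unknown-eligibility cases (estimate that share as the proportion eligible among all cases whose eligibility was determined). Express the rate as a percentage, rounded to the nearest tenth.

Declined to participate = 340 + 127 = 467
Non-contacts = 172 + 307 = 479
Out of scope = 140 + 32 = 172
Num → 826 + 39 = 865
Determined eligible → 826 + 39 + 467 + 479 + 126 = 1937
e = 1937 / (1937 + 172) = 1937 / 2109 = 0.9184
Eligible share of unknowns → 0.9184 × 686 = 630.02
Base → 1937 + 630.02 = 2567.02
RR4 = 865 / 2567.02 = 0.3370

33.7%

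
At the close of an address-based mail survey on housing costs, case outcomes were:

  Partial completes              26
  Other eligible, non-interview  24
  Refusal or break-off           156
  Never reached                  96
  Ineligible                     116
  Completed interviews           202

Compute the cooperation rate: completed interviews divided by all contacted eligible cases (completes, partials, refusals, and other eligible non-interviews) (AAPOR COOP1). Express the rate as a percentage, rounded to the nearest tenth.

Numerator → 202
Denom → 202 + 26 + 156 + 24 = 408
COOP1 = 202 / 408 = 0.4951

49.5%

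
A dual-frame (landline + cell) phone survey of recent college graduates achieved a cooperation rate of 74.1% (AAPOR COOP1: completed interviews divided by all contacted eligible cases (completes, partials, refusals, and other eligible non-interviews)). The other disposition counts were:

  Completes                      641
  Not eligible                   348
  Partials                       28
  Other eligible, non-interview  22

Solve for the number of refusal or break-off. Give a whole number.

COOP1 = 641 / D = 0.741
D = 641 / 0.741 = 865.0
Rest of base = 691
refusal or break-off = 865.0 − 691 ≈ 174

174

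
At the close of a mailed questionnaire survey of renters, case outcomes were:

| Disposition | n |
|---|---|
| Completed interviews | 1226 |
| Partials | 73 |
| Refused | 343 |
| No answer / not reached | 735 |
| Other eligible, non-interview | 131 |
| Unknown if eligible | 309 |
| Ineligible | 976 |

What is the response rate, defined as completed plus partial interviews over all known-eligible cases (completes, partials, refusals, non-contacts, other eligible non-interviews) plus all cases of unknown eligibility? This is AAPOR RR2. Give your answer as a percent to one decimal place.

46.1%

Top = 1226 + 73 = 1299
Base = 1226 + 73 + 343 + 735 + 131 + 309 = 2817
RR2 = 1299 / 2817 = 0.4611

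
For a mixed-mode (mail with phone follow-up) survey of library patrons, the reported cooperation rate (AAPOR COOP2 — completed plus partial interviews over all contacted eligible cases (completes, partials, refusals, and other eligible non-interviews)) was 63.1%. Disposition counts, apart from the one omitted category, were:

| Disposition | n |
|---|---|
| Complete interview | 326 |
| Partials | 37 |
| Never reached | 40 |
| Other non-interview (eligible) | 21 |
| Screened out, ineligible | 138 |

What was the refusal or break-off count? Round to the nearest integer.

Num → 326 + 37 = 363
COOP2 = 363 / D = 0.631
D = 363 / 0.631 = 575.3
Rest of base = 384
refusal or break-off = 575.3 − 384 ≈ 191

191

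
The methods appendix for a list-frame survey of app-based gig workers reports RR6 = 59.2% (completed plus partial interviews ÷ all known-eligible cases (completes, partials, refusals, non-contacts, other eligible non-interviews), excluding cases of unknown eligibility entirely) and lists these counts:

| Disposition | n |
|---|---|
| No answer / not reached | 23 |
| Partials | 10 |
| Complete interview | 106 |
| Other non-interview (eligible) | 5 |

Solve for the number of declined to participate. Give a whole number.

52

Top: 106 + 10 = 116
RR6 = 116 / D = 0.592
D = 116 / 0.592 = 195.9
Rest of base = 144
declined to participate = 195.9 − 144 ≈ 52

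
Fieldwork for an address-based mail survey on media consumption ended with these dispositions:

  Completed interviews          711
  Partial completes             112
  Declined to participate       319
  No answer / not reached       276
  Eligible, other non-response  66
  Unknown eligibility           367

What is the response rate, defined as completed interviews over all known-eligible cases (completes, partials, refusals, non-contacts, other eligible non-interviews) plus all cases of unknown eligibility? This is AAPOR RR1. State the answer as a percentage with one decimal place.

38.4%

Numerator: 711
Denominator: 711 + 112 + 319 + 276 + 66 + 367 = 1851
RR1 = 711 / 1851 = 0.3841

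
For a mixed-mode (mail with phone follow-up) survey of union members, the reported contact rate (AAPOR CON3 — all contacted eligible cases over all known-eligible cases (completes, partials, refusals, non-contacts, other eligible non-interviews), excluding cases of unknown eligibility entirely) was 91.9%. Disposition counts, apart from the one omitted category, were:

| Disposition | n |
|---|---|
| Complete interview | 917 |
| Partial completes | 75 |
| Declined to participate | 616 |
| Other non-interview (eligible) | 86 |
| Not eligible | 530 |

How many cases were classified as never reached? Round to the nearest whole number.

Num: 917 + 75 + 616 + 86 = 1694
CON3 = 1694 / D = 0.919
D = 1694 / 0.919 = 1843.3
Remaining denominator categories sum to 1694
never reached = 1843.3 − 1694 ≈ 149

149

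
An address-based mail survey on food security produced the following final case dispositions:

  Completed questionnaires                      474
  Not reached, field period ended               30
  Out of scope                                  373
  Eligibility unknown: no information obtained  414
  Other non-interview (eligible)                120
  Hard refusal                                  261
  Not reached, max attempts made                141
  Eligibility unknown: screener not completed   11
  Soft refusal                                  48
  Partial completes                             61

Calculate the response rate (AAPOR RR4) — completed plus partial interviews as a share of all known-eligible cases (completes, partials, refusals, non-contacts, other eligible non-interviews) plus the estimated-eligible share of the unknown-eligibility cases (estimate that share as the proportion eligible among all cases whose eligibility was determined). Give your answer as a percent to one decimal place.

36.8%

Refused = 261 + 48 = 309
No answer / not reached = 30 + 141 = 171
Undetermined eligibility = 11 + 414 = 425
Top = 474 + 61 = 535
Determined eligible = 474 + 61 + 309 + 171 + 120 = 1135
e = 1135 / (1135 + 373) = 1135 / 1508 = 0.7527
Eligible share of unknowns = 0.7527 × 425 = 319.90
Denominator = 1135 + 319.90 = 1454.90
RR4 = 535 / 1454.90 = 0.3677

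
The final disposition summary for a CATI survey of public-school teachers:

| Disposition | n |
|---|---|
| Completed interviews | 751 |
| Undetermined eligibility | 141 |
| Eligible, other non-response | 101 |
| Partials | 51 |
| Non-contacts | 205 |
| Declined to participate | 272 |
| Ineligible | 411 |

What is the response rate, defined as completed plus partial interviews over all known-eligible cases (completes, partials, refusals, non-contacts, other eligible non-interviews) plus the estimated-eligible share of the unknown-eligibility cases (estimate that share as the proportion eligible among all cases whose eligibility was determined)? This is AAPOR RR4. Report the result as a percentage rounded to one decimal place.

Top: 751 + 51 = 802
Determined eligible: 751 + 51 + 272 + 205 + 101 = 1380
e = 1380 / (1380 + 411) = 1380 / 1791 = 0.7705
Estimated eligible among unknowns: 0.7705 × 141 = 108.64
Base: 1380 + 108.64 = 1488.64
RR4 = 802 / 1488.64 = 0.5387

53.9%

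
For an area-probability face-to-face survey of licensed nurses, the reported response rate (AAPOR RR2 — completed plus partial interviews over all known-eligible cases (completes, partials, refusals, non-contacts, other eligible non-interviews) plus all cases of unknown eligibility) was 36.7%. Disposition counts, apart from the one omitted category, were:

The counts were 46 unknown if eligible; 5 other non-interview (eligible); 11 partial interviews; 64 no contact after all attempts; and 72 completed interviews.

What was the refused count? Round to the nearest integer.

Top: 72 + 11 = 83
RR2 = 83 / D = 0.367
D = 83 / 0.367 = 226.2
Remaining denominator categories sum to 198
refused = 226.2 − 198 ≈ 28

28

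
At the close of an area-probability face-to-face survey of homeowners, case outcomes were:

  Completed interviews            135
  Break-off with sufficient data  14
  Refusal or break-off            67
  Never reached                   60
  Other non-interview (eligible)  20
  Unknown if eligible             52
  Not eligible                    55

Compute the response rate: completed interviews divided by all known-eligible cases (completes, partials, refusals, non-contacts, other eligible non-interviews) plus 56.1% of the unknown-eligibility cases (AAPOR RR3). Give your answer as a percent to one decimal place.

41.5%

Numerator → 135
Eligible (known) → 135 + 14 + 67 + 60 + 20 = 296
Eligible share of unknowns → 0.5610 × 52 = 29.17
Denominator → 296 + 29.17 = 325.17
RR3 = 135 / 325.17 = 0.4152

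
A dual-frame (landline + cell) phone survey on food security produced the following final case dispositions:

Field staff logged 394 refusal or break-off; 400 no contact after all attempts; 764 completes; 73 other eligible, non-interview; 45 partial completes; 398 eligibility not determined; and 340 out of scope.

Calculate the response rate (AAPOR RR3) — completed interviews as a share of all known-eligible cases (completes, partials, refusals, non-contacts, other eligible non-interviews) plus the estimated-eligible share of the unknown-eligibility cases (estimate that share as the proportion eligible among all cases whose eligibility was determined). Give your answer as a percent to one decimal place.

Num: 764
Eligible (known): 764 + 45 + 394 + 400 + 73 = 1676
e = 1676 / (1676 + 340) = 1676 / 2016 = 0.8313
Estimated eligible among unknowns: 0.8313 × 398 = 330.86
Base: 1676 + 330.86 = 2006.86
RR3 = 764 / 2006.86 = 0.3807

38.1%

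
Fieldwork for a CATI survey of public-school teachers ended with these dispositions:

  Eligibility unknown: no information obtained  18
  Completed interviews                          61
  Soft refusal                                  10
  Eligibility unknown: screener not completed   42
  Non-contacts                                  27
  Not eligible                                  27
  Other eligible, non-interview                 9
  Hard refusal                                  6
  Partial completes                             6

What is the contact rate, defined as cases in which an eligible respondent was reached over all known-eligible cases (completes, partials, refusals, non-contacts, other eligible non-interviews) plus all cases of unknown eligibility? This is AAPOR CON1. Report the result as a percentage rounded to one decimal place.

Declined to participate = 6 + 10 = 16
Undetermined eligibility = 42 + 18 = 60
Numerator = 61 + 6 + 16 + 9 = 92
Denominator = 61 + 6 + 16 + 27 + 9 + 60 = 179
CON1 = 92 / 179 = 0.5140

51.4%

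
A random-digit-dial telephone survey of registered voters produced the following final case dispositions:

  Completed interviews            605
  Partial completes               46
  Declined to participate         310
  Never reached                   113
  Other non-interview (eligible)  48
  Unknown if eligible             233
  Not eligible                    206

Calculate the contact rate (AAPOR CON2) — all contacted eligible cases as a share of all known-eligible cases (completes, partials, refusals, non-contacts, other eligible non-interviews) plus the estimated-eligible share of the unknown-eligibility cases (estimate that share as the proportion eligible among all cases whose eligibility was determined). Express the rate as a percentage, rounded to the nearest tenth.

Top: 605 + 46 + 310 + 48 = 1009
Eligible (known): 605 + 46 + 310 + 113 + 48 = 1122
e = 1122 / (1122 + 206) = 1122 / 1328 = 0.8449
Estimated eligible among unknowns: 0.8449 × 233 = 196.86
Denom: 1122 + 196.86 = 1318.86
CON2 = 1009 / 1318.86 = 0.7651

76.5%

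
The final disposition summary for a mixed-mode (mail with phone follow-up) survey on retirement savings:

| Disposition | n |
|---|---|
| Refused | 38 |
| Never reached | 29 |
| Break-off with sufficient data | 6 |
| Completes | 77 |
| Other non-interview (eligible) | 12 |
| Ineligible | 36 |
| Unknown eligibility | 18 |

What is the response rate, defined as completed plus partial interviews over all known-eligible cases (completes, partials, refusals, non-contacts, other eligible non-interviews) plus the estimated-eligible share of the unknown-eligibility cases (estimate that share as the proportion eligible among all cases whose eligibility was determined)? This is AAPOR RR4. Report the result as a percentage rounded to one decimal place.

47.0%

Num → 77 + 6 = 83
Determined eligible → 77 + 6 + 38 + 29 + 12 = 162
e = 162 / (162 + 36) = 162 / 198 = 0.8182
e × U → 0.8182 × 18 = 14.73
Base → 162 + 14.73 = 176.73
RR4 = 83 / 176.73 = 0.4696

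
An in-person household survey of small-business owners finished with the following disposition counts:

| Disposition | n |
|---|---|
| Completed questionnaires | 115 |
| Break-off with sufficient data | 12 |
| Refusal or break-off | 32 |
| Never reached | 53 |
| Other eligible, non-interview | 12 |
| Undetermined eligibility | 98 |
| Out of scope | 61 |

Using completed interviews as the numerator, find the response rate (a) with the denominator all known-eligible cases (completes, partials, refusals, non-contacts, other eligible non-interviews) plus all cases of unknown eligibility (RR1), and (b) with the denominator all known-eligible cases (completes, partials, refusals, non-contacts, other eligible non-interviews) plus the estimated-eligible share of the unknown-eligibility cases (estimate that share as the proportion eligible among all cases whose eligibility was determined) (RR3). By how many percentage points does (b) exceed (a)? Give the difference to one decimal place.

Top → 115
Denominator → 115 + 12 + 32 + 53 + 12 + 98 = 322
RR1 = 115 / 322 = 0.3571
Eligible (known) → 115 + 12 + 32 + 53 + 12 = 224
e = 224 / (224 + 61) = 224 / 285 = 0.7860
Estimated eligible among unknowns → 0.7860 × 98 = 77.03
Denominator → 224 + 77.03 = 301.03
RR3 = 115 / 301.03 = 0.3820
Difference = 38.20 − 35.71 = 2.49 percentage points

2.5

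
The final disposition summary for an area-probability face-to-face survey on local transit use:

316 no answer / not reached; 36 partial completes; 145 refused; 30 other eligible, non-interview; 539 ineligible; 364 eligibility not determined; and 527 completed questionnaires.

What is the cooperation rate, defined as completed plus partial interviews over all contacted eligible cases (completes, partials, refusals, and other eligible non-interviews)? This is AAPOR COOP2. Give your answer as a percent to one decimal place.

Numerator: 527 + 36 = 563
Denom: 527 + 36 + 145 + 30 = 738
COOP2 = 563 / 738 = 0.7629

76.3%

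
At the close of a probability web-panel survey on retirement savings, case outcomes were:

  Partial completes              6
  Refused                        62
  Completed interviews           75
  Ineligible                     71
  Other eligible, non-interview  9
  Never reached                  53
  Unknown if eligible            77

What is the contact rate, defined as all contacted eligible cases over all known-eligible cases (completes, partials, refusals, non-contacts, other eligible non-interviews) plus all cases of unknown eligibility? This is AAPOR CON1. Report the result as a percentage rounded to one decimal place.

53.9%

Numerator = 75 + 6 + 62 + 9 = 152
Denominator = 75 + 6 + 62 + 53 + 9 + 77 = 282
CON1 = 152 / 282 = 0.5390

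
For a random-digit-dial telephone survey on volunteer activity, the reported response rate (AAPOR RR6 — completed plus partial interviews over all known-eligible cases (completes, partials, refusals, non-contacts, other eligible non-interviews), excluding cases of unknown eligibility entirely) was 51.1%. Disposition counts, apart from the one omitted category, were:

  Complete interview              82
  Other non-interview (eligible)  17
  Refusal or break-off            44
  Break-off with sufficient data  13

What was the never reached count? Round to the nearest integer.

30

Top: 82 + 13 = 95
RR6 = 95 / D = 0.511
D = 95 / 0.511 = 185.9
Other denominator terms total 156
never reached = 185.9 − 156 ≈ 30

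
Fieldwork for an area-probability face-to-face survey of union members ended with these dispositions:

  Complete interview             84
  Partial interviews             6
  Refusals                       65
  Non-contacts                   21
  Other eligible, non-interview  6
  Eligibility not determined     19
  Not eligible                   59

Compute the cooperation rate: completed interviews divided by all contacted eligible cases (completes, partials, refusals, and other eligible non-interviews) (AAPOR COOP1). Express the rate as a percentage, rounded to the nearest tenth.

52.2%

Num → 84
Denominator → 84 + 6 + 65 + 6 = 161
COOP1 = 84 / 161 = 0.5217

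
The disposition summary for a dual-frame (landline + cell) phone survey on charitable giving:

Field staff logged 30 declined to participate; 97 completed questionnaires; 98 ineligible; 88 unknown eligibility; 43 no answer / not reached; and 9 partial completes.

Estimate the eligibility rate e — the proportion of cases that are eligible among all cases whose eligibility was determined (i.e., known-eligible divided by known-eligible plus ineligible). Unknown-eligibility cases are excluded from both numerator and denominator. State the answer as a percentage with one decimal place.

64.6%

Known eligible: 97 + 9 + 30 + 43 = 179
e = 179 / (179 + 98) = 179 / 277 = 0.6462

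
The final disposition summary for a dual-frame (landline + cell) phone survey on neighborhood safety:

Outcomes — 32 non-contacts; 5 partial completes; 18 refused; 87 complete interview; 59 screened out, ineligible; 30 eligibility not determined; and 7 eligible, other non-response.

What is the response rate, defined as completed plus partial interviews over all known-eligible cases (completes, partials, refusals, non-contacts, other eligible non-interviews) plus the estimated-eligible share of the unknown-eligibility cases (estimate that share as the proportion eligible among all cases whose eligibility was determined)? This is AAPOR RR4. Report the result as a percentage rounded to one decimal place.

54.0%

Top = 87 + 5 = 92
Known eligible = 87 + 5 + 18 + 32 + 7 = 149
e = 149 / (149 + 59) = 149 / 208 = 0.7163
Estimated eligible among unknowns = 0.7163 × 30 = 21.49
Denominator = 149 + 21.49 = 170.49
RR4 = 92 / 170.49 = 0.5396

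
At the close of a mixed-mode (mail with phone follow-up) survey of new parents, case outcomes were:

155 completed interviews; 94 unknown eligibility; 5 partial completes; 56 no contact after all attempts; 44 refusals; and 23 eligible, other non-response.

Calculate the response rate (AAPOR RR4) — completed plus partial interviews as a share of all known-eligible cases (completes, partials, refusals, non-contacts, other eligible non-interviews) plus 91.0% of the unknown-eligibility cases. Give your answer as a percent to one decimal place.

43.4%

Num: 155 + 5 = 160
Determined eligible: 155 + 5 + 44 + 56 + 23 = 283
Estimated eligible among unknowns: 0.9100 × 94 = 85.54
Denom: 283 + 85.54 = 368.54
RR4 = 160 / 368.54 = 0.4341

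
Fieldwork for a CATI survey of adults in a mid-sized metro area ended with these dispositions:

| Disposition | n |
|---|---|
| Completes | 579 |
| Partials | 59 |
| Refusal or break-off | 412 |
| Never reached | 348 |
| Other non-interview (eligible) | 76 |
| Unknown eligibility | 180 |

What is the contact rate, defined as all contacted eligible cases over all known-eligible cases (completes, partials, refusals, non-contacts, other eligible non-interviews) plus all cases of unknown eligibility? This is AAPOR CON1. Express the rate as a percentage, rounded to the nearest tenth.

Num = 579 + 59 + 412 + 76 = 1126
Denominator = 579 + 59 + 412 + 348 + 76 + 180 = 1654
CON1 = 1126 / 1654 = 0.6808

68.1%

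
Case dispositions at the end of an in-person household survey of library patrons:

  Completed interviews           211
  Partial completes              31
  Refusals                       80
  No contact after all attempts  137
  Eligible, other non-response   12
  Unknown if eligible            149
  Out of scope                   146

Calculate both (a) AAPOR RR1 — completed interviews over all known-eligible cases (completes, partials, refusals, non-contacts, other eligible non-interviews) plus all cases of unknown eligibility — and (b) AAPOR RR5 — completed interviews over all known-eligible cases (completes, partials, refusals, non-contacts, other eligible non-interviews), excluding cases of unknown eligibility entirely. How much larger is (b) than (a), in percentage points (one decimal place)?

Numerator → 211
Denom → 211 + 31 + 80 + 137 + 12 + 149 = 620
RR1 = 211 / 620 = 0.3403
Denom → 211 + 31 + 80 + 137 + 12 = 471
RR5 = 211 / 471 = 0.4480
Difference = 44.80 − 34.03 = 10.77 percentage points

10.8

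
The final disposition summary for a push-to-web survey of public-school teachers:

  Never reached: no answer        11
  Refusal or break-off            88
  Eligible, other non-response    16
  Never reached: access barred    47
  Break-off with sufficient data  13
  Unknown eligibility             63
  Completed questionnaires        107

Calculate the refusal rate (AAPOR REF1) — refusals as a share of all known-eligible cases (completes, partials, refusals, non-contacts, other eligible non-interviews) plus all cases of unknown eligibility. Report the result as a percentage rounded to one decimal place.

No contact after all attempts = 11 + 47 = 58
Numerator: 88
Denominator: 107 + 13 + 88 + 58 + 16 + 63 = 345
REF1 = 88 / 345 = 0.2551

25.5%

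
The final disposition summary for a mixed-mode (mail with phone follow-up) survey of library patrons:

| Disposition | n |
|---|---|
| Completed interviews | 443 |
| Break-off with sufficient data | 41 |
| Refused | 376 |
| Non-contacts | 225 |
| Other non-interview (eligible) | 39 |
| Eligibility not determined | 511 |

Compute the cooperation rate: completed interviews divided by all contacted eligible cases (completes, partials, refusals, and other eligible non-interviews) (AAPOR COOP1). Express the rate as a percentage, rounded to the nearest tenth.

Numerator: 443
Denom: 443 + 41 + 376 + 39 = 899
COOP1 = 443 / 899 = 0.4928

49.3%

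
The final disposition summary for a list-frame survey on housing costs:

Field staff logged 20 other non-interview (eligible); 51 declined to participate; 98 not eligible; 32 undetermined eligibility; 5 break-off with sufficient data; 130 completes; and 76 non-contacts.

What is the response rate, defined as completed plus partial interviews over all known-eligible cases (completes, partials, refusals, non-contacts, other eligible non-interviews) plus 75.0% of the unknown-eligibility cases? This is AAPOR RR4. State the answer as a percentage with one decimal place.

Top → 130 + 5 = 135
Known eligible → 130 + 5 + 51 + 76 + 20 = 282
Estimated eligible among unknowns → 0.7500 × 32 = 24.00
Denom → 282 + 24.00 = 306.00
RR4 = 135 / 306.00 = 0.4412

44.1%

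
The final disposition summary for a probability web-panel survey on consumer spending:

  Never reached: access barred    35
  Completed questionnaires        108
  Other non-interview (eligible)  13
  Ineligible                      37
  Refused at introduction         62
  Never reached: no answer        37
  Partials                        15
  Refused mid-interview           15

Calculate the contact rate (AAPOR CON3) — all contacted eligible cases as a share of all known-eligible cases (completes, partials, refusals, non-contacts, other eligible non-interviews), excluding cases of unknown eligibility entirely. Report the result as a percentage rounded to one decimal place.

Declined to participate = 62 + 15 = 77
Non-contacts = 37 + 35 = 72
Numerator → 108 + 15 + 77 + 13 = 213
Denom → 108 + 15 + 77 + 72 + 13 = 285
CON3 = 213 / 285 = 0.7474

74.7%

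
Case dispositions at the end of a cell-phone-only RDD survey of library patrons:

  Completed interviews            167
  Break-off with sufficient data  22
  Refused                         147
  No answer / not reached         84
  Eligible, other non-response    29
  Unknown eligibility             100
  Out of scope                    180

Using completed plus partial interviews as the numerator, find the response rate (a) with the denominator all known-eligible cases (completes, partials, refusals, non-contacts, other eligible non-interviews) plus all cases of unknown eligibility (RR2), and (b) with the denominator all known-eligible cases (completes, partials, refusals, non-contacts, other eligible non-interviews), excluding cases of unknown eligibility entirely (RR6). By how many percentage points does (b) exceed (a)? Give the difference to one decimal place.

7.7

Numerator → 167 + 22 = 189
Denom → 167 + 22 + 147 + 84 + 29 + 100 = 549
RR2 = 189 / 549 = 0.3443
Denom → 167 + 22 + 147 + 84 + 29 = 449
RR6 = 189 / 449 = 0.4209
Difference = 42.09 − 34.43 = 7.66 percentage points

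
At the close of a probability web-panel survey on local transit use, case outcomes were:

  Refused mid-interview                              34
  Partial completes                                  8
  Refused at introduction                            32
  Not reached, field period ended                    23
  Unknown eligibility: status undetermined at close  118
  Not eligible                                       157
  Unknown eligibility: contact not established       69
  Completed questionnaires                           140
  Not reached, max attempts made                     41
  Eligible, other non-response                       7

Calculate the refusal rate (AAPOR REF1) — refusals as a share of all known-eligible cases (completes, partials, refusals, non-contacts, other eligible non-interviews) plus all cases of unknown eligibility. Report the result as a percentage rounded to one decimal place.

14.0%

Refused = 32 + 34 = 66
No answer / not reached = 23 + 41 = 64
Unknown if eligible = 69 + 118 = 187
Top: 66
Base: 140 + 8 + 66 + 64 + 7 + 187 = 472
REF1 = 66 / 472 = 0.1398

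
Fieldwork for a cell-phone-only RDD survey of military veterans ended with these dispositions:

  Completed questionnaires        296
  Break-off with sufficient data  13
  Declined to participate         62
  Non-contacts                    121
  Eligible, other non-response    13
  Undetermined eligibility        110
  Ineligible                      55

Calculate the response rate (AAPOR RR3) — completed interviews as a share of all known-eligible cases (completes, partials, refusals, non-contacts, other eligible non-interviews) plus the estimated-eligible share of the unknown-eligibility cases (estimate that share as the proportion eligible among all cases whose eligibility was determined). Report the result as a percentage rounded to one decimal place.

49.0%

Numerator → 296
Known eligible → 296 + 13 + 62 + 121 + 13 = 505
e = 505 / (505 + 55) = 505 / 560 = 0.9018
Eligible share of unknowns → 0.9018 × 110 = 99.20
Denom → 505 + 99.20 = 604.20
RR3 = 296 / 604.20 = 0.4899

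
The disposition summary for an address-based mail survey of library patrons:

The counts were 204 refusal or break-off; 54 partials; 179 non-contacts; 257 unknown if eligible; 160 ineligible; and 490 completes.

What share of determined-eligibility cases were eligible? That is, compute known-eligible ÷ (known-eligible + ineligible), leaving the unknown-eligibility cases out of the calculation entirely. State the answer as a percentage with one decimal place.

Determined eligible = 490 + 54 + 204 + 179 = 927
e = 927 / (927 + 160) = 927 / 1087 = 0.8528

85.3%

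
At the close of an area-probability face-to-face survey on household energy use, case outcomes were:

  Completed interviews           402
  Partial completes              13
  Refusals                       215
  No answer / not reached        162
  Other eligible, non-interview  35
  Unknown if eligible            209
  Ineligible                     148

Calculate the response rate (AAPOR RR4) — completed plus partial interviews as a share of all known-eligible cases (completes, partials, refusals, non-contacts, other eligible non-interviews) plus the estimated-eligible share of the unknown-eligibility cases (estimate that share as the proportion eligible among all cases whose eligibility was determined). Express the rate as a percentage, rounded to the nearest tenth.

Top = 402 + 13 = 415
Determined eligible = 402 + 13 + 215 + 162 + 35 = 827
e = 827 / (827 + 148) = 827 / 975 = 0.8482
Eligible share of unknowns = 0.8482 × 209 = 177.27
Base = 827 + 177.27 = 1004.27
RR4 = 415 / 1004.27 = 0.4132

41.3%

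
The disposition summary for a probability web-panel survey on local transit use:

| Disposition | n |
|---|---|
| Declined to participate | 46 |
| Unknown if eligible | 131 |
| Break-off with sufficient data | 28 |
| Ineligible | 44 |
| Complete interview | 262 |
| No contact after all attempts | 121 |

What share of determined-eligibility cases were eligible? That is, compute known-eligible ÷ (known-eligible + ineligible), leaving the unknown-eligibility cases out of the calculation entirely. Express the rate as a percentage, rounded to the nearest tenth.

Determined eligible: 262 + 28 + 46 + 121 = 457
e = 457 / (457 + 44) = 457 / 501 = 0.9122

91.2%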